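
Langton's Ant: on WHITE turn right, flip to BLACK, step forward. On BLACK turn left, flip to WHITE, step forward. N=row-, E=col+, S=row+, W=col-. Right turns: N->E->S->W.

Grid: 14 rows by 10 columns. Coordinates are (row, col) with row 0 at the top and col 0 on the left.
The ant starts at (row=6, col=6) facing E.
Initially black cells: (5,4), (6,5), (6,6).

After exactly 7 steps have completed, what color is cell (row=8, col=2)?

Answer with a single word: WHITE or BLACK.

Step 1: on BLACK (6,6): turn L to N, flip to white, move to (5,6). |black|=2
Step 2: on WHITE (5,6): turn R to E, flip to black, move to (5,7). |black|=3
Step 3: on WHITE (5,7): turn R to S, flip to black, move to (6,7). |black|=4
Step 4: on WHITE (6,7): turn R to W, flip to black, move to (6,6). |black|=5
Step 5: on WHITE (6,6): turn R to N, flip to black, move to (5,6). |black|=6
Step 6: on BLACK (5,6): turn L to W, flip to white, move to (5,5). |black|=5
Step 7: on WHITE (5,5): turn R to N, flip to black, move to (4,5). |black|=6

Answer: WHITE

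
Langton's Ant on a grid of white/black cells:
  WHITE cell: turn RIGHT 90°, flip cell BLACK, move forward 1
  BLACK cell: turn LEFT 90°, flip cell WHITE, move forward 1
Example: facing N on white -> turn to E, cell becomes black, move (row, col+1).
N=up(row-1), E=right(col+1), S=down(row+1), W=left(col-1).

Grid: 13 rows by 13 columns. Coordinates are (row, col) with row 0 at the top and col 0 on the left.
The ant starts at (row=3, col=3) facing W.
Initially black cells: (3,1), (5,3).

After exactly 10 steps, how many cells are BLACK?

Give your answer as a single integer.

Step 1: on WHITE (3,3): turn R to N, flip to black, move to (2,3). |black|=3
Step 2: on WHITE (2,3): turn R to E, flip to black, move to (2,4). |black|=4
Step 3: on WHITE (2,4): turn R to S, flip to black, move to (3,4). |black|=5
Step 4: on WHITE (3,4): turn R to W, flip to black, move to (3,3). |black|=6
Step 5: on BLACK (3,3): turn L to S, flip to white, move to (4,3). |black|=5
Step 6: on WHITE (4,3): turn R to W, flip to black, move to (4,2). |black|=6
Step 7: on WHITE (4,2): turn R to N, flip to black, move to (3,2). |black|=7
Step 8: on WHITE (3,2): turn R to E, flip to black, move to (3,3). |black|=8
Step 9: on WHITE (3,3): turn R to S, flip to black, move to (4,3). |black|=9
Step 10: on BLACK (4,3): turn L to E, flip to white, move to (4,4). |black|=8

Answer: 8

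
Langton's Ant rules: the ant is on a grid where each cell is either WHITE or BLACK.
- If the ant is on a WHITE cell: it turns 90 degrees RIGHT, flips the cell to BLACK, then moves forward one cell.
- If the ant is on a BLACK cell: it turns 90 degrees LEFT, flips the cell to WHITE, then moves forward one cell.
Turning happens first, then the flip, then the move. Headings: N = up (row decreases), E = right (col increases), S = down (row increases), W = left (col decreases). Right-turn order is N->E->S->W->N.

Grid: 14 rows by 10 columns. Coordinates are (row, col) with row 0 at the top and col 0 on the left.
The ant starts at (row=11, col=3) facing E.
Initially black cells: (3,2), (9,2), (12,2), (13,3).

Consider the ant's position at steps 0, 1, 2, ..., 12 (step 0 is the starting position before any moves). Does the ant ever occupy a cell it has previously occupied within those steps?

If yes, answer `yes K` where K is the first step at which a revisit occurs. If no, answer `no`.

Answer: yes 6

Derivation:
Step 1: on WHITE (11,3): turn R to S, flip to black, move to (12,3). |black|=5 — new cell
Step 2: on WHITE (12,3): turn R to W, flip to black, move to (12,2). |black|=6 — new cell
Step 3: on BLACK (12,2): turn L to S, flip to white, move to (13,2). |black|=5 — new cell
Step 4: on WHITE (13,2): turn R to W, flip to black, move to (13,1). |black|=6 — new cell
Step 5: on WHITE (13,1): turn R to N, flip to black, move to (12,1). |black|=7 — new cell
Step 6: on WHITE (12,1): turn R to E, flip to black, move to (12,2). |black|=8 — REVISIT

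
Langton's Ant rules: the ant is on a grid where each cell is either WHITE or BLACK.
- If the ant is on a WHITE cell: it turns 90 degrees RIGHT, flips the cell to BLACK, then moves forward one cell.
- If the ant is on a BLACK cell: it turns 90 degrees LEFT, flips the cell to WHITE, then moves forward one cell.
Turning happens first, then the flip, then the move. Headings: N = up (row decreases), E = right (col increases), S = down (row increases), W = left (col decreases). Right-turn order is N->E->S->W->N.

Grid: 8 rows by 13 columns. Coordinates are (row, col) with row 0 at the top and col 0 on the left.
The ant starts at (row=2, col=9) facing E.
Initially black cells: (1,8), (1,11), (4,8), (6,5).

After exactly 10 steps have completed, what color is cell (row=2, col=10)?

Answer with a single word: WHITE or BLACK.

Answer: BLACK

Derivation:
Step 1: on WHITE (2,9): turn R to S, flip to black, move to (3,9). |black|=5
Step 2: on WHITE (3,9): turn R to W, flip to black, move to (3,8). |black|=6
Step 3: on WHITE (3,8): turn R to N, flip to black, move to (2,8). |black|=7
Step 4: on WHITE (2,8): turn R to E, flip to black, move to (2,9). |black|=8
Step 5: on BLACK (2,9): turn L to N, flip to white, move to (1,9). |black|=7
Step 6: on WHITE (1,9): turn R to E, flip to black, move to (1,10). |black|=8
Step 7: on WHITE (1,10): turn R to S, flip to black, move to (2,10). |black|=9
Step 8: on WHITE (2,10): turn R to W, flip to black, move to (2,9). |black|=10
Step 9: on WHITE (2,9): turn R to N, flip to black, move to (1,9). |black|=11
Step 10: on BLACK (1,9): turn L to W, flip to white, move to (1,8). |black|=10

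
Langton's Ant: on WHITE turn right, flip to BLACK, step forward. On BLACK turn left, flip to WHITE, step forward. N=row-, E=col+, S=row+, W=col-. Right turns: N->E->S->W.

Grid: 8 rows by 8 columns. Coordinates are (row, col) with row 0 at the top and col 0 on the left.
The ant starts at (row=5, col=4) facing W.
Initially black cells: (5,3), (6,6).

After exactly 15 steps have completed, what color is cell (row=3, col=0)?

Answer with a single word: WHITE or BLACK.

Step 1: on WHITE (5,4): turn R to N, flip to black, move to (4,4). |black|=3
Step 2: on WHITE (4,4): turn R to E, flip to black, move to (4,5). |black|=4
Step 3: on WHITE (4,5): turn R to S, flip to black, move to (5,5). |black|=5
Step 4: on WHITE (5,5): turn R to W, flip to black, move to (5,4). |black|=6
Step 5: on BLACK (5,4): turn L to S, flip to white, move to (6,4). |black|=5
Step 6: on WHITE (6,4): turn R to W, flip to black, move to (6,3). |black|=6
Step 7: on WHITE (6,3): turn R to N, flip to black, move to (5,3). |black|=7
Step 8: on BLACK (5,3): turn L to W, flip to white, move to (5,2). |black|=6
Step 9: on WHITE (5,2): turn R to N, flip to black, move to (4,2). |black|=7
Step 10: on WHITE (4,2): turn R to E, flip to black, move to (4,3). |black|=8
Step 11: on WHITE (4,3): turn R to S, flip to black, move to (5,3). |black|=9
Step 12: on WHITE (5,3): turn R to W, flip to black, move to (5,2). |black|=10
Step 13: on BLACK (5,2): turn L to S, flip to white, move to (6,2). |black|=9
Step 14: on WHITE (6,2): turn R to W, flip to black, move to (6,1). |black|=10
Step 15: on WHITE (6,1): turn R to N, flip to black, move to (5,1). |black|=11

Answer: WHITE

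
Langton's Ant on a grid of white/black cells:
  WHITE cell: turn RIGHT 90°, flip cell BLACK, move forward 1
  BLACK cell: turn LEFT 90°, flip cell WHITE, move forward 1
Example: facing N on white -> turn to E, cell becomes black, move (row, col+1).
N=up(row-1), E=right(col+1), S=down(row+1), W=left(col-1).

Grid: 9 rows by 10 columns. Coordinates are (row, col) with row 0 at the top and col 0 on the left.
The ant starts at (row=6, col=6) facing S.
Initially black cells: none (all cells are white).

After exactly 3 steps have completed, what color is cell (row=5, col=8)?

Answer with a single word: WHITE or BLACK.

Answer: WHITE

Derivation:
Step 1: on WHITE (6,6): turn R to W, flip to black, move to (6,5). |black|=1
Step 2: on WHITE (6,5): turn R to N, flip to black, move to (5,5). |black|=2
Step 3: on WHITE (5,5): turn R to E, flip to black, move to (5,6). |black|=3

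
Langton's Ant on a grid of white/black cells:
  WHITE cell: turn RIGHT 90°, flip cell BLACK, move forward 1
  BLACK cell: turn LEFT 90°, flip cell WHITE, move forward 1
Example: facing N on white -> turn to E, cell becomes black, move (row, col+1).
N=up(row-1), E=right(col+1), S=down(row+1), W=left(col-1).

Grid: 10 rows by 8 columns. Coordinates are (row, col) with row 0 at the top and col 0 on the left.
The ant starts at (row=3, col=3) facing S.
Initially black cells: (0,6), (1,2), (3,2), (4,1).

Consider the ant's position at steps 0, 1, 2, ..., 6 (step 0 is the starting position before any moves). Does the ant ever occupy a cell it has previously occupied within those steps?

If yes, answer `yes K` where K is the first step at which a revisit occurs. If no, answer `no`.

Step 1: on WHITE (3,3): turn R to W, flip to black, move to (3,2). |black|=5 — new cell
Step 2: on BLACK (3,2): turn L to S, flip to white, move to (4,2). |black|=4 — new cell
Step 3: on WHITE (4,2): turn R to W, flip to black, move to (4,1). |black|=5 — new cell
Step 4: on BLACK (4,1): turn L to S, flip to white, move to (5,1). |black|=4 — new cell
Step 5: on WHITE (5,1): turn R to W, flip to black, move to (5,0). |black|=5 — new cell
Step 6: on WHITE (5,0): turn R to N, flip to black, move to (4,0). |black|=6 — new cell
No revisit within 6 steps.

Answer: no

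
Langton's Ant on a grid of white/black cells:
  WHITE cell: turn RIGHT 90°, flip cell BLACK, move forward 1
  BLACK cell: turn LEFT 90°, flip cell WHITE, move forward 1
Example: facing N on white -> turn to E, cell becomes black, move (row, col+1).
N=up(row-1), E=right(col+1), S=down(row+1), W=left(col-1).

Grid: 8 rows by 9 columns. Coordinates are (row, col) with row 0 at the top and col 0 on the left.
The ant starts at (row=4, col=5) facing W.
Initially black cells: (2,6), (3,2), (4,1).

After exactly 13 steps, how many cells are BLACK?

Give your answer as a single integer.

Step 1: on WHITE (4,5): turn R to N, flip to black, move to (3,5). |black|=4
Step 2: on WHITE (3,5): turn R to E, flip to black, move to (3,6). |black|=5
Step 3: on WHITE (3,6): turn R to S, flip to black, move to (4,6). |black|=6
Step 4: on WHITE (4,6): turn R to W, flip to black, move to (4,5). |black|=7
Step 5: on BLACK (4,5): turn L to S, flip to white, move to (5,5). |black|=6
Step 6: on WHITE (5,5): turn R to W, flip to black, move to (5,4). |black|=7
Step 7: on WHITE (5,4): turn R to N, flip to black, move to (4,4). |black|=8
Step 8: on WHITE (4,4): turn R to E, flip to black, move to (4,5). |black|=9
Step 9: on WHITE (4,5): turn R to S, flip to black, move to (5,5). |black|=10
Step 10: on BLACK (5,5): turn L to E, flip to white, move to (5,6). |black|=9
Step 11: on WHITE (5,6): turn R to S, flip to black, move to (6,6). |black|=10
Step 12: on WHITE (6,6): turn R to W, flip to black, move to (6,5). |black|=11
Step 13: on WHITE (6,5): turn R to N, flip to black, move to (5,5). |black|=12

Answer: 12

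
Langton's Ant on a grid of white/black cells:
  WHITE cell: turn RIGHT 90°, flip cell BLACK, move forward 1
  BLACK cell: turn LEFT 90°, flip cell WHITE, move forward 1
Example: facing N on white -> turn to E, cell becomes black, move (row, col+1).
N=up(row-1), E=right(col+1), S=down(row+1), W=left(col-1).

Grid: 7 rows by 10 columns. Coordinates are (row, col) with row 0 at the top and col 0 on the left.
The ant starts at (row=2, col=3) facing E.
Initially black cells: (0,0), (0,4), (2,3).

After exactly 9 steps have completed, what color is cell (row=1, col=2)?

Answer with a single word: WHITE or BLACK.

Step 1: on BLACK (2,3): turn L to N, flip to white, move to (1,3). |black|=2
Step 2: on WHITE (1,3): turn R to E, flip to black, move to (1,4). |black|=3
Step 3: on WHITE (1,4): turn R to S, flip to black, move to (2,4). |black|=4
Step 4: on WHITE (2,4): turn R to W, flip to black, move to (2,3). |black|=5
Step 5: on WHITE (2,3): turn R to N, flip to black, move to (1,3). |black|=6
Step 6: on BLACK (1,3): turn L to W, flip to white, move to (1,2). |black|=5
Step 7: on WHITE (1,2): turn R to N, flip to black, move to (0,2). |black|=6
Step 8: on WHITE (0,2): turn R to E, flip to black, move to (0,3). |black|=7
Step 9: on WHITE (0,3): turn R to S, flip to black, move to (1,3). |black|=8

Answer: BLACK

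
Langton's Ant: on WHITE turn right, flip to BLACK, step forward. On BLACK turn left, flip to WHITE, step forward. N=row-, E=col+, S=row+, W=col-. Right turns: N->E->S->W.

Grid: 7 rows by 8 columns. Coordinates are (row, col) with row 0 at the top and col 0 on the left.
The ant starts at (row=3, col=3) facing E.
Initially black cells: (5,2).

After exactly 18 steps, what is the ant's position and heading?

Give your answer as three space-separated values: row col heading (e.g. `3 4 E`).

Step 1: on WHITE (3,3): turn R to S, flip to black, move to (4,3). |black|=2
Step 2: on WHITE (4,3): turn R to W, flip to black, move to (4,2). |black|=3
Step 3: on WHITE (4,2): turn R to N, flip to black, move to (3,2). |black|=4
Step 4: on WHITE (3,2): turn R to E, flip to black, move to (3,3). |black|=5
Step 5: on BLACK (3,3): turn L to N, flip to white, move to (2,3). |black|=4
Step 6: on WHITE (2,3): turn R to E, flip to black, move to (2,4). |black|=5
Step 7: on WHITE (2,4): turn R to S, flip to black, move to (3,4). |black|=6
Step 8: on WHITE (3,4): turn R to W, flip to black, move to (3,3). |black|=7
Step 9: on WHITE (3,3): turn R to N, flip to black, move to (2,3). |black|=8
Step 10: on BLACK (2,3): turn L to W, flip to white, move to (2,2). |black|=7
Step 11: on WHITE (2,2): turn R to N, flip to black, move to (1,2). |black|=8
Step 12: on WHITE (1,2): turn R to E, flip to black, move to (1,3). |black|=9
Step 13: on WHITE (1,3): turn R to S, flip to black, move to (2,3). |black|=10
Step 14: on WHITE (2,3): turn R to W, flip to black, move to (2,2). |black|=11
Step 15: on BLACK (2,2): turn L to S, flip to white, move to (3,2). |black|=10
Step 16: on BLACK (3,2): turn L to E, flip to white, move to (3,3). |black|=9
Step 17: on BLACK (3,3): turn L to N, flip to white, move to (2,3). |black|=8
Step 18: on BLACK (2,3): turn L to W, flip to white, move to (2,2). |black|=7

Answer: 2 2 W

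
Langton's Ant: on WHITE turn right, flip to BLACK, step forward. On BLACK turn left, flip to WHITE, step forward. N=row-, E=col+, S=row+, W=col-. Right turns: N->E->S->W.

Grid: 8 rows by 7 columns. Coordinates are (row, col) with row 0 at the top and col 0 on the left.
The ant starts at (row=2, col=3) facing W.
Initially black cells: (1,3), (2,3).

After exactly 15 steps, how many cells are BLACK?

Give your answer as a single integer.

Step 1: on BLACK (2,3): turn L to S, flip to white, move to (3,3). |black|=1
Step 2: on WHITE (3,3): turn R to W, flip to black, move to (3,2). |black|=2
Step 3: on WHITE (3,2): turn R to N, flip to black, move to (2,2). |black|=3
Step 4: on WHITE (2,2): turn R to E, flip to black, move to (2,3). |black|=4
Step 5: on WHITE (2,3): turn R to S, flip to black, move to (3,3). |black|=5
Step 6: on BLACK (3,3): turn L to E, flip to white, move to (3,4). |black|=4
Step 7: on WHITE (3,4): turn R to S, flip to black, move to (4,4). |black|=5
Step 8: on WHITE (4,4): turn R to W, flip to black, move to (4,3). |black|=6
Step 9: on WHITE (4,3): turn R to N, flip to black, move to (3,3). |black|=7
Step 10: on WHITE (3,3): turn R to E, flip to black, move to (3,4). |black|=8
Step 11: on BLACK (3,4): turn L to N, flip to white, move to (2,4). |black|=7
Step 12: on WHITE (2,4): turn R to E, flip to black, move to (2,5). |black|=8
Step 13: on WHITE (2,5): turn R to S, flip to black, move to (3,5). |black|=9
Step 14: on WHITE (3,5): turn R to W, flip to black, move to (3,4). |black|=10
Step 15: on WHITE (3,4): turn R to N, flip to black, move to (2,4). |black|=11

Answer: 11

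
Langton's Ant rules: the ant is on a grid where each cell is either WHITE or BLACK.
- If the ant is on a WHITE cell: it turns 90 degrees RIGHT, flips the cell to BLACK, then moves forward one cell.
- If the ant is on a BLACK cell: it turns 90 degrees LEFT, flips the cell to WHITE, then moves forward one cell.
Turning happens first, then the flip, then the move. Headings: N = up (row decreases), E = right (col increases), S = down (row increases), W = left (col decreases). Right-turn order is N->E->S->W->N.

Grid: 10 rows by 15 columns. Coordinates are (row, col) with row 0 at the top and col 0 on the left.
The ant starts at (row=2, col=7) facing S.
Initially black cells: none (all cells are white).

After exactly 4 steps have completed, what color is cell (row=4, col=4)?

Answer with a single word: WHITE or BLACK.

Answer: WHITE

Derivation:
Step 1: on WHITE (2,7): turn R to W, flip to black, move to (2,6). |black|=1
Step 2: on WHITE (2,6): turn R to N, flip to black, move to (1,6). |black|=2
Step 3: on WHITE (1,6): turn R to E, flip to black, move to (1,7). |black|=3
Step 4: on WHITE (1,7): turn R to S, flip to black, move to (2,7). |black|=4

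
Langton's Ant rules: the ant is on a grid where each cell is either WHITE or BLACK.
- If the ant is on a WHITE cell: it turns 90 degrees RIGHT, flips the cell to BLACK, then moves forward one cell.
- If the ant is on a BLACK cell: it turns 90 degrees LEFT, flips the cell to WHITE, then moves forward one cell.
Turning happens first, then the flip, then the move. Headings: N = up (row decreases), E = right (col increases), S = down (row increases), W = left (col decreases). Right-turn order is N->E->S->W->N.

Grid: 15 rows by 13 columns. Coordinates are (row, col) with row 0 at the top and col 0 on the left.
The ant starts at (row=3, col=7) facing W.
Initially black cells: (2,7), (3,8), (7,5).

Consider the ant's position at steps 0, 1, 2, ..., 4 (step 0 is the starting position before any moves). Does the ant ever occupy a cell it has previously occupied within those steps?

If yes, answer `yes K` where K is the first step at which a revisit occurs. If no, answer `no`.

Answer: no

Derivation:
Step 1: on WHITE (3,7): turn R to N, flip to black, move to (2,7). |black|=4 — new cell
Step 2: on BLACK (2,7): turn L to W, flip to white, move to (2,6). |black|=3 — new cell
Step 3: on WHITE (2,6): turn R to N, flip to black, move to (1,6). |black|=4 — new cell
Step 4: on WHITE (1,6): turn R to E, flip to black, move to (1,7). |black|=5 — new cell
No revisit within 4 steps.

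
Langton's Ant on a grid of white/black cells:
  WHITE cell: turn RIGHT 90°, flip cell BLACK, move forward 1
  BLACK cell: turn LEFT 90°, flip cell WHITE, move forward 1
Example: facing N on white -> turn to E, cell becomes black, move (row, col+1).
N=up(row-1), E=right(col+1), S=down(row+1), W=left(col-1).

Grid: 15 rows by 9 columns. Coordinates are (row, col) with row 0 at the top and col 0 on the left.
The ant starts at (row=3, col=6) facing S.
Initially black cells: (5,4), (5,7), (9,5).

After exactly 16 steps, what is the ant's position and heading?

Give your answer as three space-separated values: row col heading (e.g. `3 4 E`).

Answer: 3 6 S

Derivation:
Step 1: on WHITE (3,6): turn R to W, flip to black, move to (3,5). |black|=4
Step 2: on WHITE (3,5): turn R to N, flip to black, move to (2,5). |black|=5
Step 3: on WHITE (2,5): turn R to E, flip to black, move to (2,6). |black|=6
Step 4: on WHITE (2,6): turn R to S, flip to black, move to (3,6). |black|=7
Step 5: on BLACK (3,6): turn L to E, flip to white, move to (3,7). |black|=6
Step 6: on WHITE (3,7): turn R to S, flip to black, move to (4,7). |black|=7
Step 7: on WHITE (4,7): turn R to W, flip to black, move to (4,6). |black|=8
Step 8: on WHITE (4,6): turn R to N, flip to black, move to (3,6). |black|=9
Step 9: on WHITE (3,6): turn R to E, flip to black, move to (3,7). |black|=10
Step 10: on BLACK (3,7): turn L to N, flip to white, move to (2,7). |black|=9
Step 11: on WHITE (2,7): turn R to E, flip to black, move to (2,8). |black|=10
Step 12: on WHITE (2,8): turn R to S, flip to black, move to (3,8). |black|=11
Step 13: on WHITE (3,8): turn R to W, flip to black, move to (3,7). |black|=12
Step 14: on WHITE (3,7): turn R to N, flip to black, move to (2,7). |black|=13
Step 15: on BLACK (2,7): turn L to W, flip to white, move to (2,6). |black|=12
Step 16: on BLACK (2,6): turn L to S, flip to white, move to (3,6). |black|=11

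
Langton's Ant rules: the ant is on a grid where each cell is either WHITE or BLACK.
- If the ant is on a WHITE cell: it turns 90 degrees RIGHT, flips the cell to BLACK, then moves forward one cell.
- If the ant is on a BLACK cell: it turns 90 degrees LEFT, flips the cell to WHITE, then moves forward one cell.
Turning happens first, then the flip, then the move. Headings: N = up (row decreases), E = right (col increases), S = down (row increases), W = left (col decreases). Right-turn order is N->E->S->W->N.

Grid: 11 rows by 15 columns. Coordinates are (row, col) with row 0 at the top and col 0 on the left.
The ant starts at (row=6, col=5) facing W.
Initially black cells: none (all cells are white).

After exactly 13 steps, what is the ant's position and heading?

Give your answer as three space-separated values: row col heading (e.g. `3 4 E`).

Answer: 7 5 N

Derivation:
Step 1: on WHITE (6,5): turn R to N, flip to black, move to (5,5). |black|=1
Step 2: on WHITE (5,5): turn R to E, flip to black, move to (5,6). |black|=2
Step 3: on WHITE (5,6): turn R to S, flip to black, move to (6,6). |black|=3
Step 4: on WHITE (6,6): turn R to W, flip to black, move to (6,5). |black|=4
Step 5: on BLACK (6,5): turn L to S, flip to white, move to (7,5). |black|=3
Step 6: on WHITE (7,5): turn R to W, flip to black, move to (7,4). |black|=4
Step 7: on WHITE (7,4): turn R to N, flip to black, move to (6,4). |black|=5
Step 8: on WHITE (6,4): turn R to E, flip to black, move to (6,5). |black|=6
Step 9: on WHITE (6,5): turn R to S, flip to black, move to (7,5). |black|=7
Step 10: on BLACK (7,5): turn L to E, flip to white, move to (7,6). |black|=6
Step 11: on WHITE (7,6): turn R to S, flip to black, move to (8,6). |black|=7
Step 12: on WHITE (8,6): turn R to W, flip to black, move to (8,5). |black|=8
Step 13: on WHITE (8,5): turn R to N, flip to black, move to (7,5). |black|=9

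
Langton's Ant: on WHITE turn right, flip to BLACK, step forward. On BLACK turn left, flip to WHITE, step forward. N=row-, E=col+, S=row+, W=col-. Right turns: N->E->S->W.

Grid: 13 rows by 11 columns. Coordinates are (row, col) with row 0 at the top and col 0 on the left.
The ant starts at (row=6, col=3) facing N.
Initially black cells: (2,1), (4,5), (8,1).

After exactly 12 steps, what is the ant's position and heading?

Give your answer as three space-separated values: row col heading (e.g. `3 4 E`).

Answer: 6 1 N

Derivation:
Step 1: on WHITE (6,3): turn R to E, flip to black, move to (6,4). |black|=4
Step 2: on WHITE (6,4): turn R to S, flip to black, move to (7,4). |black|=5
Step 3: on WHITE (7,4): turn R to W, flip to black, move to (7,3). |black|=6
Step 4: on WHITE (7,3): turn R to N, flip to black, move to (6,3). |black|=7
Step 5: on BLACK (6,3): turn L to W, flip to white, move to (6,2). |black|=6
Step 6: on WHITE (6,2): turn R to N, flip to black, move to (5,2). |black|=7
Step 7: on WHITE (5,2): turn R to E, flip to black, move to (5,3). |black|=8
Step 8: on WHITE (5,3): turn R to S, flip to black, move to (6,3). |black|=9
Step 9: on WHITE (6,3): turn R to W, flip to black, move to (6,2). |black|=10
Step 10: on BLACK (6,2): turn L to S, flip to white, move to (7,2). |black|=9
Step 11: on WHITE (7,2): turn R to W, flip to black, move to (7,1). |black|=10
Step 12: on WHITE (7,1): turn R to N, flip to black, move to (6,1). |black|=11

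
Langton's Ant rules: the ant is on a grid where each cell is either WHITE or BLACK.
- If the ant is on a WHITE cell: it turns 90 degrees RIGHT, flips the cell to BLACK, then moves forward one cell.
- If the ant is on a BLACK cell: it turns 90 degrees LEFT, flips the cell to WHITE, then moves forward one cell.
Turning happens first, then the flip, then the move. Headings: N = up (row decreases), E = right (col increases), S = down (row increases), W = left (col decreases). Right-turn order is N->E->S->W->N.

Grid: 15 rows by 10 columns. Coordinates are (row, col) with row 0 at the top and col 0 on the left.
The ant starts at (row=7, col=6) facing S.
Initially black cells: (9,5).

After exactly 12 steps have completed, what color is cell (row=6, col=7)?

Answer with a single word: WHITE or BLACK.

Answer: BLACK

Derivation:
Step 1: on WHITE (7,6): turn R to W, flip to black, move to (7,5). |black|=2
Step 2: on WHITE (7,5): turn R to N, flip to black, move to (6,5). |black|=3
Step 3: on WHITE (6,5): turn R to E, flip to black, move to (6,6). |black|=4
Step 4: on WHITE (6,6): turn R to S, flip to black, move to (7,6). |black|=5
Step 5: on BLACK (7,6): turn L to E, flip to white, move to (7,7). |black|=4
Step 6: on WHITE (7,7): turn R to S, flip to black, move to (8,7). |black|=5
Step 7: on WHITE (8,7): turn R to W, flip to black, move to (8,6). |black|=6
Step 8: on WHITE (8,6): turn R to N, flip to black, move to (7,6). |black|=7
Step 9: on WHITE (7,6): turn R to E, flip to black, move to (7,7). |black|=8
Step 10: on BLACK (7,7): turn L to N, flip to white, move to (6,7). |black|=7
Step 11: on WHITE (6,7): turn R to E, flip to black, move to (6,8). |black|=8
Step 12: on WHITE (6,8): turn R to S, flip to black, move to (7,8). |black|=9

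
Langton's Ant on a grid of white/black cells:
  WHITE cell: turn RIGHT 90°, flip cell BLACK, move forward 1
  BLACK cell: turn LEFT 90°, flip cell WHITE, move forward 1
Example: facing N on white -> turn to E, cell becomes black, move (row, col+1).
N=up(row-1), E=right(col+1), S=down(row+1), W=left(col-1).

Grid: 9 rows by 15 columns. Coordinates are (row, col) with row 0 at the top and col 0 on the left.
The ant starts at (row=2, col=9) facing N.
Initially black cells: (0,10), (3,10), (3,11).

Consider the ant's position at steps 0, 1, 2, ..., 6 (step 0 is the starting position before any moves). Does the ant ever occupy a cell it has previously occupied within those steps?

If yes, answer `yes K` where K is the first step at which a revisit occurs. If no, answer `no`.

Answer: no

Derivation:
Step 1: on WHITE (2,9): turn R to E, flip to black, move to (2,10). |black|=4 — new cell
Step 2: on WHITE (2,10): turn R to S, flip to black, move to (3,10). |black|=5 — new cell
Step 3: on BLACK (3,10): turn L to E, flip to white, move to (3,11). |black|=4 — new cell
Step 4: on BLACK (3,11): turn L to N, flip to white, move to (2,11). |black|=3 — new cell
Step 5: on WHITE (2,11): turn R to E, flip to black, move to (2,12). |black|=4 — new cell
Step 6: on WHITE (2,12): turn R to S, flip to black, move to (3,12). |black|=5 — new cell
No revisit within 6 steps.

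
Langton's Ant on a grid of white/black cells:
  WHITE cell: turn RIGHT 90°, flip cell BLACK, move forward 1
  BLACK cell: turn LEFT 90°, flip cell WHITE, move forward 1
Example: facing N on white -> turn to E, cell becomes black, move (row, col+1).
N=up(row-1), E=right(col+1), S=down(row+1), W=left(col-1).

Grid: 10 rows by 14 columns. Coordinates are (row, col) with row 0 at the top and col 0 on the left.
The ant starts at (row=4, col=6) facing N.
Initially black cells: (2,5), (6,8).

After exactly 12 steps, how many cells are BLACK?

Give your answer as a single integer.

Step 1: on WHITE (4,6): turn R to E, flip to black, move to (4,7). |black|=3
Step 2: on WHITE (4,7): turn R to S, flip to black, move to (5,7). |black|=4
Step 3: on WHITE (5,7): turn R to W, flip to black, move to (5,6). |black|=5
Step 4: on WHITE (5,6): turn R to N, flip to black, move to (4,6). |black|=6
Step 5: on BLACK (4,6): turn L to W, flip to white, move to (4,5). |black|=5
Step 6: on WHITE (4,5): turn R to N, flip to black, move to (3,5). |black|=6
Step 7: on WHITE (3,5): turn R to E, flip to black, move to (3,6). |black|=7
Step 8: on WHITE (3,6): turn R to S, flip to black, move to (4,6). |black|=8
Step 9: on WHITE (4,6): turn R to W, flip to black, move to (4,5). |black|=9
Step 10: on BLACK (4,5): turn L to S, flip to white, move to (5,5). |black|=8
Step 11: on WHITE (5,5): turn R to W, flip to black, move to (5,4). |black|=9
Step 12: on WHITE (5,4): turn R to N, flip to black, move to (4,4). |black|=10

Answer: 10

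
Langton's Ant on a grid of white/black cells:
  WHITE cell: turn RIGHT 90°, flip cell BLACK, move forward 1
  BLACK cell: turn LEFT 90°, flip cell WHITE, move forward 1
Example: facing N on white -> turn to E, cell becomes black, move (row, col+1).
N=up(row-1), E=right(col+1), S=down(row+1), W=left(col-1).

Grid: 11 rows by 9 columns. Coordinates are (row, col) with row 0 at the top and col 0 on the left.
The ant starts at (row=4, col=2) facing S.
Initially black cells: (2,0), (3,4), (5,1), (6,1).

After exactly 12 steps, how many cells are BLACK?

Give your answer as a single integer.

Step 1: on WHITE (4,2): turn R to W, flip to black, move to (4,1). |black|=5
Step 2: on WHITE (4,1): turn R to N, flip to black, move to (3,1). |black|=6
Step 3: on WHITE (3,1): turn R to E, flip to black, move to (3,2). |black|=7
Step 4: on WHITE (3,2): turn R to S, flip to black, move to (4,2). |black|=8
Step 5: on BLACK (4,2): turn L to E, flip to white, move to (4,3). |black|=7
Step 6: on WHITE (4,3): turn R to S, flip to black, move to (5,3). |black|=8
Step 7: on WHITE (5,3): turn R to W, flip to black, move to (5,2). |black|=9
Step 8: on WHITE (5,2): turn R to N, flip to black, move to (4,2). |black|=10
Step 9: on WHITE (4,2): turn R to E, flip to black, move to (4,3). |black|=11
Step 10: on BLACK (4,3): turn L to N, flip to white, move to (3,3). |black|=10
Step 11: on WHITE (3,3): turn R to E, flip to black, move to (3,4). |black|=11
Step 12: on BLACK (3,4): turn L to N, flip to white, move to (2,4). |black|=10

Answer: 10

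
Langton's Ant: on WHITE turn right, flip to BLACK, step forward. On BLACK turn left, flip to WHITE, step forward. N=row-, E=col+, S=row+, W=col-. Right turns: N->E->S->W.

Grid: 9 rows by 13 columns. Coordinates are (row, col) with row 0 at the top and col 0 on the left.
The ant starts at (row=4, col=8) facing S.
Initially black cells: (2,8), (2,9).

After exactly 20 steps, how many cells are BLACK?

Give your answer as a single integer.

Answer: 8

Derivation:
Step 1: on WHITE (4,8): turn R to W, flip to black, move to (4,7). |black|=3
Step 2: on WHITE (4,7): turn R to N, flip to black, move to (3,7). |black|=4
Step 3: on WHITE (3,7): turn R to E, flip to black, move to (3,8). |black|=5
Step 4: on WHITE (3,8): turn R to S, flip to black, move to (4,8). |black|=6
Step 5: on BLACK (4,8): turn L to E, flip to white, move to (4,9). |black|=5
Step 6: on WHITE (4,9): turn R to S, flip to black, move to (5,9). |black|=6
Step 7: on WHITE (5,9): turn R to W, flip to black, move to (5,8). |black|=7
Step 8: on WHITE (5,8): turn R to N, flip to black, move to (4,8). |black|=8
Step 9: on WHITE (4,8): turn R to E, flip to black, move to (4,9). |black|=9
Step 10: on BLACK (4,9): turn L to N, flip to white, move to (3,9). |black|=8
Step 11: on WHITE (3,9): turn R to E, flip to black, move to (3,10). |black|=9
Step 12: on WHITE (3,10): turn R to S, flip to black, move to (4,10). |black|=10
Step 13: on WHITE (4,10): turn R to W, flip to black, move to (4,9). |black|=11
Step 14: on WHITE (4,9): turn R to N, flip to black, move to (3,9). |black|=12
Step 15: on BLACK (3,9): turn L to W, flip to white, move to (3,8). |black|=11
Step 16: on BLACK (3,8): turn L to S, flip to white, move to (4,8). |black|=10
Step 17: on BLACK (4,8): turn L to E, flip to white, move to (4,9). |black|=9
Step 18: on BLACK (4,9): turn L to N, flip to white, move to (3,9). |black|=8
Step 19: on WHITE (3,9): turn R to E, flip to black, move to (3,10). |black|=9
Step 20: on BLACK (3,10): turn L to N, flip to white, move to (2,10). |black|=8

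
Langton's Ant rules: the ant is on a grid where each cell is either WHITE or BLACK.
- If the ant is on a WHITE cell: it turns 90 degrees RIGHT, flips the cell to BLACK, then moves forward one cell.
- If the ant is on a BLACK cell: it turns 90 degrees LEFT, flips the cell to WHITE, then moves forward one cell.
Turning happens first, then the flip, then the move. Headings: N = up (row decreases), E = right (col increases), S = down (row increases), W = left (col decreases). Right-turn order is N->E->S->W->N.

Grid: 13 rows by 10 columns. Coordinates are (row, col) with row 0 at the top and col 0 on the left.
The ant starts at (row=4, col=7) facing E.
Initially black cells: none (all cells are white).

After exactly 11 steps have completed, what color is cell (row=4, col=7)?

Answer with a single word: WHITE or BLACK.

Answer: BLACK

Derivation:
Step 1: on WHITE (4,7): turn R to S, flip to black, move to (5,7). |black|=1
Step 2: on WHITE (5,7): turn R to W, flip to black, move to (5,6). |black|=2
Step 3: on WHITE (5,6): turn R to N, flip to black, move to (4,6). |black|=3
Step 4: on WHITE (4,6): turn R to E, flip to black, move to (4,7). |black|=4
Step 5: on BLACK (4,7): turn L to N, flip to white, move to (3,7). |black|=3
Step 6: on WHITE (3,7): turn R to E, flip to black, move to (3,8). |black|=4
Step 7: on WHITE (3,8): turn R to S, flip to black, move to (4,8). |black|=5
Step 8: on WHITE (4,8): turn R to W, flip to black, move to (4,7). |black|=6
Step 9: on WHITE (4,7): turn R to N, flip to black, move to (3,7). |black|=7
Step 10: on BLACK (3,7): turn L to W, flip to white, move to (3,6). |black|=6
Step 11: on WHITE (3,6): turn R to N, flip to black, move to (2,6). |black|=7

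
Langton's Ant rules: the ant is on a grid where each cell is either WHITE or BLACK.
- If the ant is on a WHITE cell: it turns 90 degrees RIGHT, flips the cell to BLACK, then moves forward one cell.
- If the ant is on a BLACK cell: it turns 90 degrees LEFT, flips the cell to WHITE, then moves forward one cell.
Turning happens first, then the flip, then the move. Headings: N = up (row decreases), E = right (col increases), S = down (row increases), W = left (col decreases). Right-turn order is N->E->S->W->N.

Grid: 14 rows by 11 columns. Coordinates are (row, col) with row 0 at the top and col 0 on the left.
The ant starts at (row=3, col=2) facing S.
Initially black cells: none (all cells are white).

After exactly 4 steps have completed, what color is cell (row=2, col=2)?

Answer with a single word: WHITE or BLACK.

Answer: BLACK

Derivation:
Step 1: on WHITE (3,2): turn R to W, flip to black, move to (3,1). |black|=1
Step 2: on WHITE (3,1): turn R to N, flip to black, move to (2,1). |black|=2
Step 3: on WHITE (2,1): turn R to E, flip to black, move to (2,2). |black|=3
Step 4: on WHITE (2,2): turn R to S, flip to black, move to (3,2). |black|=4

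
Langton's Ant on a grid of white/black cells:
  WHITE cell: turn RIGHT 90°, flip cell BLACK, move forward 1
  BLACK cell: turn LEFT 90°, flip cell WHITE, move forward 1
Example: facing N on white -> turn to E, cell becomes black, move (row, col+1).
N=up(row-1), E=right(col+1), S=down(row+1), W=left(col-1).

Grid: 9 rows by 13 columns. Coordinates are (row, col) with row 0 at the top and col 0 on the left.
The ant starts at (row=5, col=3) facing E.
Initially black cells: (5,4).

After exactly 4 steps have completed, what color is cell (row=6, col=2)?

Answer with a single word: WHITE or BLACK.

Answer: BLACK

Derivation:
Step 1: on WHITE (5,3): turn R to S, flip to black, move to (6,3). |black|=2
Step 2: on WHITE (6,3): turn R to W, flip to black, move to (6,2). |black|=3
Step 3: on WHITE (6,2): turn R to N, flip to black, move to (5,2). |black|=4
Step 4: on WHITE (5,2): turn R to E, flip to black, move to (5,3). |black|=5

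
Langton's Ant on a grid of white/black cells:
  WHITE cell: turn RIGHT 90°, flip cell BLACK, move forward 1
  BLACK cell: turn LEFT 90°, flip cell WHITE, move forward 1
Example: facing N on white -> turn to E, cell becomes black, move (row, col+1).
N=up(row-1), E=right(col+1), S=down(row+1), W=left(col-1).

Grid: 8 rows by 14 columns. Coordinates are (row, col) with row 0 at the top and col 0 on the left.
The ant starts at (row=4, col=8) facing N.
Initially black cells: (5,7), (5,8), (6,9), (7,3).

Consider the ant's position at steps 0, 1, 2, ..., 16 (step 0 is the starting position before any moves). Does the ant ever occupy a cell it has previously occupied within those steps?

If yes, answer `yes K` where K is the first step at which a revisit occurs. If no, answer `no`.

Answer: yes 10

Derivation:
Step 1: on WHITE (4,8): turn R to E, flip to black, move to (4,9). |black|=5 — new cell
Step 2: on WHITE (4,9): turn R to S, flip to black, move to (5,9). |black|=6 — new cell
Step 3: on WHITE (5,9): turn R to W, flip to black, move to (5,8). |black|=7 — new cell
Step 4: on BLACK (5,8): turn L to S, flip to white, move to (6,8). |black|=6 — new cell
Step 5: on WHITE (6,8): turn R to W, flip to black, move to (6,7). |black|=7 — new cell
Step 6: on WHITE (6,7): turn R to N, flip to black, move to (5,7). |black|=8 — new cell
Step 7: on BLACK (5,7): turn L to W, flip to white, move to (5,6). |black|=7 — new cell
Step 8: on WHITE (5,6): turn R to N, flip to black, move to (4,6). |black|=8 — new cell
Step 9: on WHITE (4,6): turn R to E, flip to black, move to (4,7). |black|=9 — new cell
Step 10: on WHITE (4,7): turn R to S, flip to black, move to (5,7). |black|=10 — REVISIT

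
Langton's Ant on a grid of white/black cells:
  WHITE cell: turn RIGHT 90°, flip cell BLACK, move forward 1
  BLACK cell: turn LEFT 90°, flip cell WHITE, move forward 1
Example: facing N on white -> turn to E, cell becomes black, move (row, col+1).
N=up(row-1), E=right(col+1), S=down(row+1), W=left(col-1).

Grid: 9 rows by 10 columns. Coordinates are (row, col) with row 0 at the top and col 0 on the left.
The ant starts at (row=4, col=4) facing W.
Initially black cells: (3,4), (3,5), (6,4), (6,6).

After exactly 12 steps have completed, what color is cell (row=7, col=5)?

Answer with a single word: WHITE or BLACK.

Step 1: on WHITE (4,4): turn R to N, flip to black, move to (3,4). |black|=5
Step 2: on BLACK (3,4): turn L to W, flip to white, move to (3,3). |black|=4
Step 3: on WHITE (3,3): turn R to N, flip to black, move to (2,3). |black|=5
Step 4: on WHITE (2,3): turn R to E, flip to black, move to (2,4). |black|=6
Step 5: on WHITE (2,4): turn R to S, flip to black, move to (3,4). |black|=7
Step 6: on WHITE (3,4): turn R to W, flip to black, move to (3,3). |black|=8
Step 7: on BLACK (3,3): turn L to S, flip to white, move to (4,3). |black|=7
Step 8: on WHITE (4,3): turn R to W, flip to black, move to (4,2). |black|=8
Step 9: on WHITE (4,2): turn R to N, flip to black, move to (3,2). |black|=9
Step 10: on WHITE (3,2): turn R to E, flip to black, move to (3,3). |black|=10
Step 11: on WHITE (3,3): turn R to S, flip to black, move to (4,3). |black|=11
Step 12: on BLACK (4,3): turn L to E, flip to white, move to (4,4). |black|=10

Answer: WHITE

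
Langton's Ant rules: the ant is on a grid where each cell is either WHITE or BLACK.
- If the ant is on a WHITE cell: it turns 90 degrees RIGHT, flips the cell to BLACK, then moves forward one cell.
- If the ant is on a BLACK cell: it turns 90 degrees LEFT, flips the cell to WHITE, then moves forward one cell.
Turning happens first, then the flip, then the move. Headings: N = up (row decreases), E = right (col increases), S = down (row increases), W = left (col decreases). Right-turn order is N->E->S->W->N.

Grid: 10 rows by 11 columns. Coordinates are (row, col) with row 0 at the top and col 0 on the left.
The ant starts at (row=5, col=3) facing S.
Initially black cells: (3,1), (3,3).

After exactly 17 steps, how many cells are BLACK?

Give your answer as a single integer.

Answer: 9

Derivation:
Step 1: on WHITE (5,3): turn R to W, flip to black, move to (5,2). |black|=3
Step 2: on WHITE (5,2): turn R to N, flip to black, move to (4,2). |black|=4
Step 3: on WHITE (4,2): turn R to E, flip to black, move to (4,3). |black|=5
Step 4: on WHITE (4,3): turn R to S, flip to black, move to (5,3). |black|=6
Step 5: on BLACK (5,3): turn L to E, flip to white, move to (5,4). |black|=5
Step 6: on WHITE (5,4): turn R to S, flip to black, move to (6,4). |black|=6
Step 7: on WHITE (6,4): turn R to W, flip to black, move to (6,3). |black|=7
Step 8: on WHITE (6,3): turn R to N, flip to black, move to (5,3). |black|=8
Step 9: on WHITE (5,3): turn R to E, flip to black, move to (5,4). |black|=9
Step 10: on BLACK (5,4): turn L to N, flip to white, move to (4,4). |black|=8
Step 11: on WHITE (4,4): turn R to E, flip to black, move to (4,5). |black|=9
Step 12: on WHITE (4,5): turn R to S, flip to black, move to (5,5). |black|=10
Step 13: on WHITE (5,5): turn R to W, flip to black, move to (5,4). |black|=11
Step 14: on WHITE (5,4): turn R to N, flip to black, move to (4,4). |black|=12
Step 15: on BLACK (4,4): turn L to W, flip to white, move to (4,3). |black|=11
Step 16: on BLACK (4,3): turn L to S, flip to white, move to (5,3). |black|=10
Step 17: on BLACK (5,3): turn L to E, flip to white, move to (5,4). |black|=9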